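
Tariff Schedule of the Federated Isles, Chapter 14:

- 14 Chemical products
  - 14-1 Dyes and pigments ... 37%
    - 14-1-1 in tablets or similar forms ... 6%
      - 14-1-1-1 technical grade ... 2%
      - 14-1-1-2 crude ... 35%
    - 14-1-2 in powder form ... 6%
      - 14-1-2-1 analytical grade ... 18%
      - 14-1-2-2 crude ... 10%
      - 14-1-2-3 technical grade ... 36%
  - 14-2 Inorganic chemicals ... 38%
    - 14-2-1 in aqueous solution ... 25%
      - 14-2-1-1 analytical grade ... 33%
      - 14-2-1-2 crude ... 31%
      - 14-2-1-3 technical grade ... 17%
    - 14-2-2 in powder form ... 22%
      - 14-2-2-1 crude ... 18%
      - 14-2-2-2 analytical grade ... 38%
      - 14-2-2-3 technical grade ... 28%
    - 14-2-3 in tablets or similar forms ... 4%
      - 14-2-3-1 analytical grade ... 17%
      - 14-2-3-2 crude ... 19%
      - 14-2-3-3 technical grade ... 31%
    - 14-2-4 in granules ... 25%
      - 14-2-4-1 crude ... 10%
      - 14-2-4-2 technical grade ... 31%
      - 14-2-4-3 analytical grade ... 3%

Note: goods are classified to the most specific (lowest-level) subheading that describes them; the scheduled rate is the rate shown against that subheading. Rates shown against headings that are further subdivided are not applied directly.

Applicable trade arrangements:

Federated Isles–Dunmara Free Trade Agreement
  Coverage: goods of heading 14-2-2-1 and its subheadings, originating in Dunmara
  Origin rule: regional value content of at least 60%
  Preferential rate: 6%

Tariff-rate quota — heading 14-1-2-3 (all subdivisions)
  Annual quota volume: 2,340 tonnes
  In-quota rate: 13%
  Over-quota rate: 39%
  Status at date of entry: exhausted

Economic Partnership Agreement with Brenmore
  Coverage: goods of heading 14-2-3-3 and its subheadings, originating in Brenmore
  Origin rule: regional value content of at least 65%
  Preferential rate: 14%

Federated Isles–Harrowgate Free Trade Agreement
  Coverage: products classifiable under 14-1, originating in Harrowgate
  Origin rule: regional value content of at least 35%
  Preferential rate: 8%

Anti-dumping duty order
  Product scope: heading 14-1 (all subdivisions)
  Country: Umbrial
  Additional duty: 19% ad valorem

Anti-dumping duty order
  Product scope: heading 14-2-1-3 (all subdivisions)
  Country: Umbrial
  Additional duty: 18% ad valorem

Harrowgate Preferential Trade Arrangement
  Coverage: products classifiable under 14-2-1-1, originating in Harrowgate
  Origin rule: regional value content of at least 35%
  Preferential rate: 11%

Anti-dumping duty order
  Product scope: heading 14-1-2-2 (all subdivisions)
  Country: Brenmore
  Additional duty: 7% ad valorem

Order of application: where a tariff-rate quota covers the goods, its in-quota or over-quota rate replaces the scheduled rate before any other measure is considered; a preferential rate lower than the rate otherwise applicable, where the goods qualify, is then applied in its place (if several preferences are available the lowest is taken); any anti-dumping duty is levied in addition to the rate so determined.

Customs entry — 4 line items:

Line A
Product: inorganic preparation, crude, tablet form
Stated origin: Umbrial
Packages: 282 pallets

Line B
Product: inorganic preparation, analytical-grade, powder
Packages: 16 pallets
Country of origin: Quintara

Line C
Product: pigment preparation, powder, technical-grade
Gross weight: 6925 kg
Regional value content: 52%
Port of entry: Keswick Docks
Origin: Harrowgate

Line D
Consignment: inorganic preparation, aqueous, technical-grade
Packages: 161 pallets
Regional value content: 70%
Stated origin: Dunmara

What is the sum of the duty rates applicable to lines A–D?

Line A: inorganic → 14-2; tablet form → 14-2-3; crude → 14-2-3-2. Scheduled 19%. No special measure applies. → 19%.
Line B: inorganic → 14-2; powder → 14-2-2; analytical-grade → 14-2-2-2. Scheduled 38%. No special measure applies. → 38%.
Line C: pigment → 14-1; powder → 14-1-2; technical-grade → 14-1-2-3. Scheduled 36%. quota on 14-1-2-3 exhausted → over-quota 39%; Harrowgate agreement on 14-1: RVC ≥ 35% → 8% available; Harrowgate agreement on 14-2-1-1: 14-1-2-3 not covered; preferential 8%. → 8%.
Line D: inorganic → 14-2; aqueous → 14-2-1; technical-grade → 14-2-1-3. Scheduled 17%. Dunmara agreement on 14-2-2-1: 14-2-1-3 not covered. → 17%.
Sum: 19% + 38% + 8% + 17% = 82%.

82%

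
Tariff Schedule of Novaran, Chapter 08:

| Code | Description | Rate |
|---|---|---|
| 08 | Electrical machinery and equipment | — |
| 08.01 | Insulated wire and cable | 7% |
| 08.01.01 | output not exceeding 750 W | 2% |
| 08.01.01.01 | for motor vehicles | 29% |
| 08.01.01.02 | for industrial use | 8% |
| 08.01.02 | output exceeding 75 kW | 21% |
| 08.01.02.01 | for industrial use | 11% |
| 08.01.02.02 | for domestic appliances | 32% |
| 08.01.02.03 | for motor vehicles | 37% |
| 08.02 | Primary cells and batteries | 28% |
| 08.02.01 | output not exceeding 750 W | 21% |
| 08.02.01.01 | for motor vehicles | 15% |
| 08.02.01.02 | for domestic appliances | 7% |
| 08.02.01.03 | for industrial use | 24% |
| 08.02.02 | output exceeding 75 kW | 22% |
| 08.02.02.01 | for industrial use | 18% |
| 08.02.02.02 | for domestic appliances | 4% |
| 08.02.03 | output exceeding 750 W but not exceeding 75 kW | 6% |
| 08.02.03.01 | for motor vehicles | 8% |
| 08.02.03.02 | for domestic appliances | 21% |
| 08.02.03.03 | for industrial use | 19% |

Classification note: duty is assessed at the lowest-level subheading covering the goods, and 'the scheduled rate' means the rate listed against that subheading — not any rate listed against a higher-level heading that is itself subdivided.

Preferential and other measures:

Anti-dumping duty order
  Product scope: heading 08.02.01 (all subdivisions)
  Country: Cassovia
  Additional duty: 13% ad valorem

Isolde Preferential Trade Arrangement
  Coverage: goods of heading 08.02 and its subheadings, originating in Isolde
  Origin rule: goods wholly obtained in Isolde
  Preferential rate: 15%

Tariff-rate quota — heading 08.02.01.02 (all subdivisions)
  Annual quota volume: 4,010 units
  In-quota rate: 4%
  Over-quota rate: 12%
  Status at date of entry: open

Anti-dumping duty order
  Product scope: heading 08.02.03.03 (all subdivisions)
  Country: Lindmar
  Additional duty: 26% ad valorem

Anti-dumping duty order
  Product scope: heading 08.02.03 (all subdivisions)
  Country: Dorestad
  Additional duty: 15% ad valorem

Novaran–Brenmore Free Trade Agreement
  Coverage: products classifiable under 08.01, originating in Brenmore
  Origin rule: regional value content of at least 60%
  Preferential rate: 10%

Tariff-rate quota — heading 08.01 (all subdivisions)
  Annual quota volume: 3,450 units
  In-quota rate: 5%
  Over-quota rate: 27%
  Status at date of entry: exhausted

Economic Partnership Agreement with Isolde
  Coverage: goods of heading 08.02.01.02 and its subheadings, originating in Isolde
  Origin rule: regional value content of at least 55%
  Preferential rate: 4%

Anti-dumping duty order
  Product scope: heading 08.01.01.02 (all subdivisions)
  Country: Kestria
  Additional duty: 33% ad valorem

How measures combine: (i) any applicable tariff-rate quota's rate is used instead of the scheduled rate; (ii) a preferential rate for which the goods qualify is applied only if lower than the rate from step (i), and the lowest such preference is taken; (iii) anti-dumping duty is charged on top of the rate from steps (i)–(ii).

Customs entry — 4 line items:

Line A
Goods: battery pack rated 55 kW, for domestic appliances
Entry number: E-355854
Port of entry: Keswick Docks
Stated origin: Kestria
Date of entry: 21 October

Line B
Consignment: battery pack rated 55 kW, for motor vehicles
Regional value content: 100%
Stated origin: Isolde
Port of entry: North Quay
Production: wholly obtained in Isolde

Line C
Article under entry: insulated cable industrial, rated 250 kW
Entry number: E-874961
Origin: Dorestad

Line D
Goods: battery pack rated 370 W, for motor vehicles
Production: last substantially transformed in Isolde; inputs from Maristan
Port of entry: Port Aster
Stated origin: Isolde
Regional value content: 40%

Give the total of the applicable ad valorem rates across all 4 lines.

Line A: battery pack → 08.02; rated 55 kW → 08.02.03; for domestic appliances → 08.02.03.02. Scheduled 21%. No special measure applies. → 21%.
Line B: battery pack → 08.02; rated 55 kW → 08.02.03; for motor vehicles → 08.02.03.01. Scheduled 8%. Isolde agreement on 08.02: wholly obtained → 15% available; Isolde agreement on 08.02.01.02: 08.02.03.01 not covered; preference 15% not lower than 8% → no reduction. → 8%.
Line C: insulated cable → 08.01; rated 250 kW → 08.01.02; industrial → 08.01.02.01. Scheduled 11%. quota on 08.01 exhausted → over-quota 27%. → 27%.
Line D: battery pack → 08.02; rated 370 W → 08.02.01; for motor vehicles → 08.02.01.01. Scheduled 15%. Isolde agreement on 08.02: not wholly obtained; Isolde agreement on 08.02.01.02: 08.02.01.01 not covered. → 15%.
Sum: 21% + 8% + 27% + 15% = 71%.

71%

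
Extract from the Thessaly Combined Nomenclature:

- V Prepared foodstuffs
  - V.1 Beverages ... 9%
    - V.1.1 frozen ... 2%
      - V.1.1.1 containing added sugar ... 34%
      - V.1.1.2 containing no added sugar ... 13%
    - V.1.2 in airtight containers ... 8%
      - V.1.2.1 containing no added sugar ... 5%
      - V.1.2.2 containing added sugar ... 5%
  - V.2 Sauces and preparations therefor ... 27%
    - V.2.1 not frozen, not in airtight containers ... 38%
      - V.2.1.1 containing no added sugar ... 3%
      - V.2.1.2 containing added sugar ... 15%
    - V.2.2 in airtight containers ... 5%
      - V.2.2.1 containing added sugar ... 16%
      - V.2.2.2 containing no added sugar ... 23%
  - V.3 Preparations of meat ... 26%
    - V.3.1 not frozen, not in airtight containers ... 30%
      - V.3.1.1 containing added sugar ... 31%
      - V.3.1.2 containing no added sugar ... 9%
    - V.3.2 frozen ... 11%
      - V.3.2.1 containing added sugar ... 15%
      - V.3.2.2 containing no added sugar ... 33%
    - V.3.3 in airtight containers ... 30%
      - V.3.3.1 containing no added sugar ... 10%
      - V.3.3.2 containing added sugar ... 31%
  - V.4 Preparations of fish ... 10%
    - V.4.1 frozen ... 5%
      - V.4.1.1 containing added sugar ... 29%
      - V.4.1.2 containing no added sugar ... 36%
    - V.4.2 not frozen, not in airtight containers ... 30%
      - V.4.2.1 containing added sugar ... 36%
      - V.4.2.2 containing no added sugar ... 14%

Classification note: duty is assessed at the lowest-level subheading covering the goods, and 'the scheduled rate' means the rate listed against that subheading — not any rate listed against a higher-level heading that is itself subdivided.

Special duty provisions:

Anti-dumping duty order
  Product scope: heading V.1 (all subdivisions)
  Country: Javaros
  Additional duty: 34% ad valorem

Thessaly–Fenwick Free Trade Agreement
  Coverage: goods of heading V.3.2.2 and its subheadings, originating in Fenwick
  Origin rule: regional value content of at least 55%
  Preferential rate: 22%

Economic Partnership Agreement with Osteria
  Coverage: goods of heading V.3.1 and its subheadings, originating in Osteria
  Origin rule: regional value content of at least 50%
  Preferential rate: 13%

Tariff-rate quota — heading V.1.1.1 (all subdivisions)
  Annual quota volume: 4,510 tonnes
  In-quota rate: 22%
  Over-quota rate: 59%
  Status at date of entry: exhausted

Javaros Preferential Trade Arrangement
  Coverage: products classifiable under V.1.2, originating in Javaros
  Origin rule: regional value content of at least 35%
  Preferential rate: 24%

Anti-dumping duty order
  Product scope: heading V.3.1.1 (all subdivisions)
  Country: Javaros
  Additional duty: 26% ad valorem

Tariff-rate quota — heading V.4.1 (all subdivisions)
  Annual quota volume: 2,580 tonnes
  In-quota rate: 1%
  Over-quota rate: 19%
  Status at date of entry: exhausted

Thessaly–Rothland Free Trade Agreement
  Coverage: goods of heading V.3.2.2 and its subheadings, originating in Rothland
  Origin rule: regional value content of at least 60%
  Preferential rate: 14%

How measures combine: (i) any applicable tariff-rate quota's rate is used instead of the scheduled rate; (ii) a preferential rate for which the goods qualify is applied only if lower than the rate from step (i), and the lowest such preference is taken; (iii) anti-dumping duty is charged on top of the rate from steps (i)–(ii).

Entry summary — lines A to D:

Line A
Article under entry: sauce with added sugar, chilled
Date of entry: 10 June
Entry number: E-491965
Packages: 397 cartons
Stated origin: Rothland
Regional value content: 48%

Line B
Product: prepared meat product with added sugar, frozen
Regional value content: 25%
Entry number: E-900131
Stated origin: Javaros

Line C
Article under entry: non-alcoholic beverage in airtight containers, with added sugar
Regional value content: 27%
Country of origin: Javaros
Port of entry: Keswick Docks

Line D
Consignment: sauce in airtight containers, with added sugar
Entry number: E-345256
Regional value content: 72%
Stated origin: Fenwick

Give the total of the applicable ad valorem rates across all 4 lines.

Line A: sauce → V.2; chilled → V.2.1; with added sugar → V.2.1.2. Scheduled 15%. Rothland agreement on V.3.2.2: V.2.1.2 not covered. → 15%.
Line B: prepared meat product → V.3; frozen → V.3.2; with added sugar → V.3.2.1. Scheduled 15%. Javaros agreement on V.1.2: V.3.2.1 not covered. → 15%.
Line C: non-alcoholic beverage → V.1; in airtight containers → V.1.2; with added sugar → V.1.2.2. Scheduled 5%. Javaros agreement on V.1.2: RVC < 35%; anti-dumping (Javaros, V.1): +34%; total 5% + 34% = 39%. → 39%.
Line D: sauce → V.2; in airtight containers → V.2.2; with added sugar → V.2.2.1. Scheduled 16%. Fenwick agreement on V.3.2.2: V.2.2.1 not covered. → 16%.
Sum: 15% + 15% + 39% + 16% = 85%.

85%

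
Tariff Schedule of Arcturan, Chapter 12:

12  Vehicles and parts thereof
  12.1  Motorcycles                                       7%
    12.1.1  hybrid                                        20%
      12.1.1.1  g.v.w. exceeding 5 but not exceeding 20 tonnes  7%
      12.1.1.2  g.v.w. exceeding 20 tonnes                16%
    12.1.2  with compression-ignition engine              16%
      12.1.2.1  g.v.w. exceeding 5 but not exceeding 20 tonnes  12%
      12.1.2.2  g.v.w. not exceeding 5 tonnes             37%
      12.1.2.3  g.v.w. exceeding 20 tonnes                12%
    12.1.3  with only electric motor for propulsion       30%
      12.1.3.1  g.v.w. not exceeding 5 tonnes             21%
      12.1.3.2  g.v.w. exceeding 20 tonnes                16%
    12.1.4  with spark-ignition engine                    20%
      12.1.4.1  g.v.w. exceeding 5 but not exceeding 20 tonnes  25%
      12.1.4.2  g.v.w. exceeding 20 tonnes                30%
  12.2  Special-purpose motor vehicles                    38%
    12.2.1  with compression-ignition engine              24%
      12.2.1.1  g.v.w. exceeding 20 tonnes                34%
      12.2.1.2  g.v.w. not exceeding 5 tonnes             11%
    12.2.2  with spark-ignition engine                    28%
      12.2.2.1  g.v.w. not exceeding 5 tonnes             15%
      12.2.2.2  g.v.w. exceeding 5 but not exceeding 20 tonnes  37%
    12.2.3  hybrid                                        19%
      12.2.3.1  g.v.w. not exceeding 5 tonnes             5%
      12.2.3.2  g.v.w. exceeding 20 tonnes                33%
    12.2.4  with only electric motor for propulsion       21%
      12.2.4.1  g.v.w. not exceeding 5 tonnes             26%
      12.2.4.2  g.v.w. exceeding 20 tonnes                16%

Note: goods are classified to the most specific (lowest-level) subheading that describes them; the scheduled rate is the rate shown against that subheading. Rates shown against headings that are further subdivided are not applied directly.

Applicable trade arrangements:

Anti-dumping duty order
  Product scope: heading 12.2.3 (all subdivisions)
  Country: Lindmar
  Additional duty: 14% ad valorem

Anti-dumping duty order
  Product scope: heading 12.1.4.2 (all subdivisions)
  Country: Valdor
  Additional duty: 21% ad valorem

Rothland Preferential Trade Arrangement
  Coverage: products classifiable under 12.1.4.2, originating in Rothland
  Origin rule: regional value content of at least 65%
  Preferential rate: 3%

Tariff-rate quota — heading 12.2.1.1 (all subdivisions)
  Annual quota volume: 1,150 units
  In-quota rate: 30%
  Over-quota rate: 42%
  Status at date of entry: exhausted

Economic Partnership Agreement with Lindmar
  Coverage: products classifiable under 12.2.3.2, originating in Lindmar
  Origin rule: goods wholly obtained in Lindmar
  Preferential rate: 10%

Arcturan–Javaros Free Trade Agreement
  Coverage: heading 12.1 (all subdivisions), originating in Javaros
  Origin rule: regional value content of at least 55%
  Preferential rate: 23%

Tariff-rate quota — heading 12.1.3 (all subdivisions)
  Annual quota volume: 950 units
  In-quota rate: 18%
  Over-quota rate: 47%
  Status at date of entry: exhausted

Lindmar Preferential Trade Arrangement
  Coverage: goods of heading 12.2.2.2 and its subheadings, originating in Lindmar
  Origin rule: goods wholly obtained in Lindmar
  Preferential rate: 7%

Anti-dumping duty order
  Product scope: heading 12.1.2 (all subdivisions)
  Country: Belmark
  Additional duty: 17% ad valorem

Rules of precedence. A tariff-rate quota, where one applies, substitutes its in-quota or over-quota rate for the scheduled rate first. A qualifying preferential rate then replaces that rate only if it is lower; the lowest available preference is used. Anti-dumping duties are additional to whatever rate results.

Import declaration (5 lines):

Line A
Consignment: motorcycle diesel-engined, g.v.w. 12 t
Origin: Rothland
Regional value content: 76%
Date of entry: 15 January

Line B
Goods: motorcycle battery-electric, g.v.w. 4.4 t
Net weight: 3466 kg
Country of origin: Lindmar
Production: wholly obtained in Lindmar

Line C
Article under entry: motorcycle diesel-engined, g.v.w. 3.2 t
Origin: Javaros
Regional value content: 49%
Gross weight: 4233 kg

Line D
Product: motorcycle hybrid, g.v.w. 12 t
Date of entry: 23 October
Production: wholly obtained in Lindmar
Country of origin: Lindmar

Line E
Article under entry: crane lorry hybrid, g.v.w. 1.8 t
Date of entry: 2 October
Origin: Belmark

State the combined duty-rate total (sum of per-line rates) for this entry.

108%

Line A: motorcycle → 12.1; diesel-engined → 12.1.2; g.v.w. 12 t → 12.1.2.1. Scheduled 12%. Rothland agreement on 12.1.4.2: 12.1.2.1 not covered. → 12%.
Line B: motorcycle → 12.1; battery-electric → 12.1.3; g.v.w. 4.4 t → 12.1.3.1. Scheduled 21%. quota on 12.1.3 exhausted → over-quota 47%; Lindmar agreement on 12.2.3.2: 12.1.3.1 not covered; Lindmar agreement on 12.2.2.2: 12.1.3.1 not covered. → 47%.
Line C: motorcycle → 12.1; diesel-engined → 12.1.2; g.v.w. 3.2 t → 12.1.2.2. Scheduled 37%. Javaros agreement on 12.1: RVC < 55%. → 37%.
Line D: motorcycle → 12.1; hybrid → 12.1.1; g.v.w. 12 t → 12.1.1.1. Scheduled 7%. Lindmar agreement on 12.2.3.2: 12.1.1.1 not covered; Lindmar agreement on 12.2.2.2: 12.1.1.1 not covered. → 7%.
Line E: crane lorry → 12.2; hybrid → 12.2.3; g.v.w. 1.8 t → 12.2.3.1. Scheduled 5%. No special measure applies. → 5%.
Sum: 12% + 47% + 37% + 7% + 5% = 108%.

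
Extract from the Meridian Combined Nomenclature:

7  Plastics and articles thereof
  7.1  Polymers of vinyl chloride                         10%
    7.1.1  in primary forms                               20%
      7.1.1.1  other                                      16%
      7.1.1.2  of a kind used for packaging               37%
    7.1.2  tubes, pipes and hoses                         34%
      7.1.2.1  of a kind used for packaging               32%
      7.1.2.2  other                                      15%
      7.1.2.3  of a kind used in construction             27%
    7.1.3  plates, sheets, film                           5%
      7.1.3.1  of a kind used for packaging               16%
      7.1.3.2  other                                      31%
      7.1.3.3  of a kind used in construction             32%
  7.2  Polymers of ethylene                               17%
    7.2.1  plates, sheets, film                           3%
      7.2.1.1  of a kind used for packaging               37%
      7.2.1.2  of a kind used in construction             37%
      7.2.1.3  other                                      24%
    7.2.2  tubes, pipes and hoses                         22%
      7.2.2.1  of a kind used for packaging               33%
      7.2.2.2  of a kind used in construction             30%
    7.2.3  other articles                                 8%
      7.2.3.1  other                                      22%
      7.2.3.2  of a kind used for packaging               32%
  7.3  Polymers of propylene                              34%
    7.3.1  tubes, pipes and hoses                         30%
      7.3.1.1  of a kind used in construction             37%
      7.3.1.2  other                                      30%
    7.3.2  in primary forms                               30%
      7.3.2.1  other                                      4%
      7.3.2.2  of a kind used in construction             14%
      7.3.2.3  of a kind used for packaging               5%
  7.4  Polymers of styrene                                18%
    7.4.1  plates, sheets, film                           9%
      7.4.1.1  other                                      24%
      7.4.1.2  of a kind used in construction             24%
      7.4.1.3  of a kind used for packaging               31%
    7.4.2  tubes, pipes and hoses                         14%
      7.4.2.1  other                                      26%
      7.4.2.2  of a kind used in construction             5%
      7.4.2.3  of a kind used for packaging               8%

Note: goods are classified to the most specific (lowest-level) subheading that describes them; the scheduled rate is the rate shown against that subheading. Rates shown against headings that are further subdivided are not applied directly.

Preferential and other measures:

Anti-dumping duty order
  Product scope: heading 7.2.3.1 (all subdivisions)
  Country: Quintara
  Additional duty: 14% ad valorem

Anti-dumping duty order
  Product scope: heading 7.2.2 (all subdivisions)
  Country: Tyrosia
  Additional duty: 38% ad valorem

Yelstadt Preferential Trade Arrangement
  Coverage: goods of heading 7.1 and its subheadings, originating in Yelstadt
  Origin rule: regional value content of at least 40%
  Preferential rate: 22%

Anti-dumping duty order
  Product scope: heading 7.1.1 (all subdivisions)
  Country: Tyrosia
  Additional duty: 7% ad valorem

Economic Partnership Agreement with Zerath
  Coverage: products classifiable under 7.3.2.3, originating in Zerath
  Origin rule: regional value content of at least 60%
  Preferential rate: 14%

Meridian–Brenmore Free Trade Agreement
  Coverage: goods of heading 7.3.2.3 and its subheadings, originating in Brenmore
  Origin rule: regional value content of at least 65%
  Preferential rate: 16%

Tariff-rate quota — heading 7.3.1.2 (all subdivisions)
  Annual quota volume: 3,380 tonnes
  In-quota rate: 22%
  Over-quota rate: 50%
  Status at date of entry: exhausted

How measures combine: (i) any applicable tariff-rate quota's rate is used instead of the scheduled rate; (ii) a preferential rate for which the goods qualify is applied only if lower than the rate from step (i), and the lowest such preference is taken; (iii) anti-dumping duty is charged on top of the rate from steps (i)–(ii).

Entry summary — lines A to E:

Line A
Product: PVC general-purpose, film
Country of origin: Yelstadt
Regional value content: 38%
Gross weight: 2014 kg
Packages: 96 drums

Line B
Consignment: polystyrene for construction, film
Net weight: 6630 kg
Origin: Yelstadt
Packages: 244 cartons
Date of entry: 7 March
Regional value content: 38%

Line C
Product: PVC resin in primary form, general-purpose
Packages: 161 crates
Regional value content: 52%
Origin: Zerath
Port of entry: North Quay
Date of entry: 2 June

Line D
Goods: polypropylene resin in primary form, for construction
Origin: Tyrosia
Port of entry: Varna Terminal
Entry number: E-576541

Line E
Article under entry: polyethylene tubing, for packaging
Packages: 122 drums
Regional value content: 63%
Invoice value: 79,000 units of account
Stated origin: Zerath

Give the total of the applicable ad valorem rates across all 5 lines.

Line A: PVC → 7.1; film → 7.1.3; general-purpose → 7.1.3.2. Scheduled 31%. Yelstadt agreement on 7.1: RVC < 40%. → 31%.
Line B: polystyrene → 7.4; film → 7.4.1; for construction → 7.4.1.2. Scheduled 24%. Yelstadt agreement on 7.1: 7.4.1.2 not covered. → 24%.
Line C: PVC → 7.1; resin in primary form → 7.1.1; general-purpose → 7.1.1.1. Scheduled 16%. Zerath agreement on 7.3.2.3: 7.1.1.1 not covered. → 16%.
Line D: polypropylene → 7.3; resin in primary form → 7.3.2; for construction → 7.3.2.2. Scheduled 14%. No special measure applies. → 14%.
Line E: polyethylene → 7.2; tubing → 7.2.2; for packaging → 7.2.2.1. Scheduled 33%. Zerath agreement on 7.3.2.3: 7.2.2.1 not covered. → 33%.
Sum: 31% + 24% + 16% + 14% + 33% = 118%.

118%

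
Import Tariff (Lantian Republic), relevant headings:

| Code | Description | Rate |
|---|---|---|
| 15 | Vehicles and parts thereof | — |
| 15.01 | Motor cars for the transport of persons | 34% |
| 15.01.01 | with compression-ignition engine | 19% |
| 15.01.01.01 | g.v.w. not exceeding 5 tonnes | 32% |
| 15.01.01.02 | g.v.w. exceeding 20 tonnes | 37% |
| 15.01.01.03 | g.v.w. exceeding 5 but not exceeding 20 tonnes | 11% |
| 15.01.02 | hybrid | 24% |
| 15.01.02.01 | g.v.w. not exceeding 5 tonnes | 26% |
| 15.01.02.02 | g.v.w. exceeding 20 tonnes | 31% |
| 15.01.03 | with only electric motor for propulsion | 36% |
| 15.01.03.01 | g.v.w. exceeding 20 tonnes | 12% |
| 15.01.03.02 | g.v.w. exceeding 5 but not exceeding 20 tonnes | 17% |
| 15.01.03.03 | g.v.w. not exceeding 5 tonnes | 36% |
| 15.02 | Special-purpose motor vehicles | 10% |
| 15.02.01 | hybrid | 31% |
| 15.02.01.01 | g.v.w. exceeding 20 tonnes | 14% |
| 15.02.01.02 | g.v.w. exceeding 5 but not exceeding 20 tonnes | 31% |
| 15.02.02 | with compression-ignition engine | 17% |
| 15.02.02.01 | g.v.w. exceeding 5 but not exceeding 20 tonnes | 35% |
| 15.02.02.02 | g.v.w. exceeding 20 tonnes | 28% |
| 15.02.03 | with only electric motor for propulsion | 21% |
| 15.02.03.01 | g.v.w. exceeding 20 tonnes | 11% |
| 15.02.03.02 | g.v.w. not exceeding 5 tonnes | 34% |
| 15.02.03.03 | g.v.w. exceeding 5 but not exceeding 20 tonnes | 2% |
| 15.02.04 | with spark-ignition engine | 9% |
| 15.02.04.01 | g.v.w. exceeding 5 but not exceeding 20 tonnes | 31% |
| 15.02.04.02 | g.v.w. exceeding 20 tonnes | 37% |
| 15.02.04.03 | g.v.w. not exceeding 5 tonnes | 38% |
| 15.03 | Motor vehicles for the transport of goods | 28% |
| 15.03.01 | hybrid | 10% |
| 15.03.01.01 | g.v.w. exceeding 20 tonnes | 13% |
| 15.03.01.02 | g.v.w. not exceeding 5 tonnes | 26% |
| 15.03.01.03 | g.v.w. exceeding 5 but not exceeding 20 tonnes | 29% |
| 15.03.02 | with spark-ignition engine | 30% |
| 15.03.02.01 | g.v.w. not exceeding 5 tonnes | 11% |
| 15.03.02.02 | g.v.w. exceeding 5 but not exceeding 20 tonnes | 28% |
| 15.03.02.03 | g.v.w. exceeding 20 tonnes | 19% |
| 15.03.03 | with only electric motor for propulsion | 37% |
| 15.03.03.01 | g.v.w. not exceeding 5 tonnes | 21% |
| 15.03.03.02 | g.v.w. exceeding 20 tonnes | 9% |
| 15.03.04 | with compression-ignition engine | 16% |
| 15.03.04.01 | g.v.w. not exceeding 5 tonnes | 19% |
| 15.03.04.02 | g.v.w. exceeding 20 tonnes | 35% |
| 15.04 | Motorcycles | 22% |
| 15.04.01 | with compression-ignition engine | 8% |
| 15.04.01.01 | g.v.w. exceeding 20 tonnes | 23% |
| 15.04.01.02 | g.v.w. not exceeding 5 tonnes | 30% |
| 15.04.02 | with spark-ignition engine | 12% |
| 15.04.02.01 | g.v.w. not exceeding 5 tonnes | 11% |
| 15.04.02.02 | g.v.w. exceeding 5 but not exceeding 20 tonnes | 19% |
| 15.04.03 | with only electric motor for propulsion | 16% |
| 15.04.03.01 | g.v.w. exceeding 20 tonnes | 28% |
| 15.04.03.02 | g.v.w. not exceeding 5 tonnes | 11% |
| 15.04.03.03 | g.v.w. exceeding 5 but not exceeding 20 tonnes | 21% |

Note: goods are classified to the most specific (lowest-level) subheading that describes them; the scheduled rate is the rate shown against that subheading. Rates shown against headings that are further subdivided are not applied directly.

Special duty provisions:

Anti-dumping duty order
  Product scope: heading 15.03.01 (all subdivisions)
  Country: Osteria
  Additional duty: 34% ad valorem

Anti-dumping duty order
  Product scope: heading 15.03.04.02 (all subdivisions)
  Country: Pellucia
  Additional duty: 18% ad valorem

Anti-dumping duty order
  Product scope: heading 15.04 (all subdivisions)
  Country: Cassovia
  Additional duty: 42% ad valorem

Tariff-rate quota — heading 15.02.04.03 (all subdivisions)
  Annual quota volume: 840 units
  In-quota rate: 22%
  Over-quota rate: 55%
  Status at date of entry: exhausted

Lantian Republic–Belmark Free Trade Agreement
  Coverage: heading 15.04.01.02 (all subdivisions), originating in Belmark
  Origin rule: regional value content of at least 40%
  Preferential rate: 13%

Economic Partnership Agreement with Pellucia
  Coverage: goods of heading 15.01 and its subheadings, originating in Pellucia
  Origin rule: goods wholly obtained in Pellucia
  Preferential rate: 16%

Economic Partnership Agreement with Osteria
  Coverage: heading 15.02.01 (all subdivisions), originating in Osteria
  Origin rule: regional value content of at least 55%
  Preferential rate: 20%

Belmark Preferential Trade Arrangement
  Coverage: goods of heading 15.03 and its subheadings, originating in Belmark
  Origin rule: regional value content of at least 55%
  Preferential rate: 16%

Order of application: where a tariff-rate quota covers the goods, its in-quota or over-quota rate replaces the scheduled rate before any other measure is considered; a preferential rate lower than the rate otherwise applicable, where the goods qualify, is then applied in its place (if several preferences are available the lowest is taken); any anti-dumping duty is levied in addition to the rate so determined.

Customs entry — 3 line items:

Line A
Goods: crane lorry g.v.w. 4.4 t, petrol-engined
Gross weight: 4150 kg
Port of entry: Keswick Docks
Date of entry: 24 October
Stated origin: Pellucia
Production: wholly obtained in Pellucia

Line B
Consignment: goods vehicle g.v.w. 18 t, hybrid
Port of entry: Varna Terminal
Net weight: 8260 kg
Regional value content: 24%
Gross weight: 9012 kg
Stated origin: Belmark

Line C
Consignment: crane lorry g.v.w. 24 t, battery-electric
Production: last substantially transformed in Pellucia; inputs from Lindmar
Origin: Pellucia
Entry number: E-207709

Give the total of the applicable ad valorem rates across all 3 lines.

Line A: crane lorry → 15.02; petrol-engined → 15.02.04; g.v.w. 4.4 t → 15.02.04.03. Scheduled 38%. quota on 15.02.04.03 exhausted → over-quota 55%; Pellucia agreement on 15.01: 15.02.04.03 not covered. → 55%.
Line B: goods vehicle → 15.03; hybrid → 15.03.01; g.v.w. 18 t → 15.03.01.03. Scheduled 29%. Belmark agreement on 15.04.01.02: 15.03.01.03 not covered; Belmark agreement on 15.03: RVC < 55%. → 29%.
Line C: crane lorry → 15.02; battery-electric → 15.02.03; g.v.w. 24 t → 15.02.03.01. Scheduled 11%. Pellucia agreement on 15.01: 15.02.03.01 not covered. → 11%.
Sum: 55% + 29% + 11% = 95%.

95%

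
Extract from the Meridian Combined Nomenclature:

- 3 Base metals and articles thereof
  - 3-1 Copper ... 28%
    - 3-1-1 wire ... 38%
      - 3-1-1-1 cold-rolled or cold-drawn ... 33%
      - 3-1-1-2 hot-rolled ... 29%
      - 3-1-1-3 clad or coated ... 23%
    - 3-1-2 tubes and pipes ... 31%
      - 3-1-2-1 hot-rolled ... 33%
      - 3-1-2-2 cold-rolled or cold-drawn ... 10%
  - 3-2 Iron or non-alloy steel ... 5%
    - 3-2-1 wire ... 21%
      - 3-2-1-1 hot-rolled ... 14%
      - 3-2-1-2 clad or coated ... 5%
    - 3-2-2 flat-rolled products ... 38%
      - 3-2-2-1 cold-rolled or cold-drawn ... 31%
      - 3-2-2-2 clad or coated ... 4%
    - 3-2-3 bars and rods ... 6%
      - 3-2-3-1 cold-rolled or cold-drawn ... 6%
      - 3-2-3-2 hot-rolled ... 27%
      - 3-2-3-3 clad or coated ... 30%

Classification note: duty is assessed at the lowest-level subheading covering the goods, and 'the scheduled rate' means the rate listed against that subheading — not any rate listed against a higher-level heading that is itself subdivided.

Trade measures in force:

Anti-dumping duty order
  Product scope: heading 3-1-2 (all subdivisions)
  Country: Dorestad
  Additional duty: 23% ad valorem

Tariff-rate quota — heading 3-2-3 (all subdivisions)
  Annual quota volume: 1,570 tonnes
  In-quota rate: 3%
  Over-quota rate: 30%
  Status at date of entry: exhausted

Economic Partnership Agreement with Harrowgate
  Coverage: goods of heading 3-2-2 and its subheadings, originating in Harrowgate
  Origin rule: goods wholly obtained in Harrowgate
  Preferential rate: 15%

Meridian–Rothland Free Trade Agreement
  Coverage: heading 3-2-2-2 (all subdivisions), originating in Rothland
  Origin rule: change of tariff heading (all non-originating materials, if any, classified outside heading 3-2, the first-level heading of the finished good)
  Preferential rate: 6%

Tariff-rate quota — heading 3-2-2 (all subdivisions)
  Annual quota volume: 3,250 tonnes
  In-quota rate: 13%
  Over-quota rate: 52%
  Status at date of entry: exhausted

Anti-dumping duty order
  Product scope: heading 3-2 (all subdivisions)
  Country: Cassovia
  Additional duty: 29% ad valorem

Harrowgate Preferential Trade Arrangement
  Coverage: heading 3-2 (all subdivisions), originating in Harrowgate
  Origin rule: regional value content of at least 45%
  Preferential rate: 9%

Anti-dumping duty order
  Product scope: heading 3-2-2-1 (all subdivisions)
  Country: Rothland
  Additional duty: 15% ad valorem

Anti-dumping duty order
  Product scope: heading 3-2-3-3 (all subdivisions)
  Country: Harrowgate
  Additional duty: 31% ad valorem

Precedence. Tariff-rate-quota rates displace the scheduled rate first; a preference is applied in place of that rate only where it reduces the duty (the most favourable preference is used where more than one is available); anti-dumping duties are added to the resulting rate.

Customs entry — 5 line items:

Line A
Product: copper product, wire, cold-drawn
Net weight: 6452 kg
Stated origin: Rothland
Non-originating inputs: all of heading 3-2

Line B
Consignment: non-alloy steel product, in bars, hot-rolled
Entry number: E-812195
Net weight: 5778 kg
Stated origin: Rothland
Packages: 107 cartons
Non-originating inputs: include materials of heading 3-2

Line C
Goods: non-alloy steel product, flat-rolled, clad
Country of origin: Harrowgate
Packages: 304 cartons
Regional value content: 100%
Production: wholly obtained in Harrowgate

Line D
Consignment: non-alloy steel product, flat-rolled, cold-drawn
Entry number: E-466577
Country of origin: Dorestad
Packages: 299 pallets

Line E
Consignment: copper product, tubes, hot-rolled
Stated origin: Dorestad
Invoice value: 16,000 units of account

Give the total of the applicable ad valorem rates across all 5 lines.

Line A: copper → 3-1; wire → 3-1-1; cold-drawn → 3-1-1-1. Scheduled 33%. Rothland agreement on 3-2-2-2: 3-1-1-1 not covered. → 33%.
Line B: non-alloy steel → 3-2; in bars → 3-2-3; hot-rolled → 3-2-3-2. Scheduled 27%. quota on 3-2-3 exhausted → over-quota 30%; Rothland agreement on 3-2-2-2: 3-2-3-2 not covered. → 30%.
Line C: non-alloy steel → 3-2; flat-rolled → 3-2-2; clad → 3-2-2-2. Scheduled 4%. quota on 3-2-2 exhausted → over-quota 52%; Harrowgate agreement on 3-2-2: wholly obtained → 15% available; Harrowgate agreement on 3-2: RVC ≥ 45% → 9% available; preferential 9%. → 9%.
Line D: non-alloy steel → 3-2; flat-rolled → 3-2-2; cold-drawn → 3-2-2-1. Scheduled 31%. quota on 3-2-2 exhausted → over-quota 52%. → 52%.
Line E: copper → 3-1; tubes → 3-1-2; hot-rolled → 3-1-2-1. Scheduled 33%. anti-dumping (Dorestad, 3-1-2): +23%; total 33% + 23% = 56%. → 56%.
Sum: 33% + 30% + 9% + 52% + 56% = 180%.

180%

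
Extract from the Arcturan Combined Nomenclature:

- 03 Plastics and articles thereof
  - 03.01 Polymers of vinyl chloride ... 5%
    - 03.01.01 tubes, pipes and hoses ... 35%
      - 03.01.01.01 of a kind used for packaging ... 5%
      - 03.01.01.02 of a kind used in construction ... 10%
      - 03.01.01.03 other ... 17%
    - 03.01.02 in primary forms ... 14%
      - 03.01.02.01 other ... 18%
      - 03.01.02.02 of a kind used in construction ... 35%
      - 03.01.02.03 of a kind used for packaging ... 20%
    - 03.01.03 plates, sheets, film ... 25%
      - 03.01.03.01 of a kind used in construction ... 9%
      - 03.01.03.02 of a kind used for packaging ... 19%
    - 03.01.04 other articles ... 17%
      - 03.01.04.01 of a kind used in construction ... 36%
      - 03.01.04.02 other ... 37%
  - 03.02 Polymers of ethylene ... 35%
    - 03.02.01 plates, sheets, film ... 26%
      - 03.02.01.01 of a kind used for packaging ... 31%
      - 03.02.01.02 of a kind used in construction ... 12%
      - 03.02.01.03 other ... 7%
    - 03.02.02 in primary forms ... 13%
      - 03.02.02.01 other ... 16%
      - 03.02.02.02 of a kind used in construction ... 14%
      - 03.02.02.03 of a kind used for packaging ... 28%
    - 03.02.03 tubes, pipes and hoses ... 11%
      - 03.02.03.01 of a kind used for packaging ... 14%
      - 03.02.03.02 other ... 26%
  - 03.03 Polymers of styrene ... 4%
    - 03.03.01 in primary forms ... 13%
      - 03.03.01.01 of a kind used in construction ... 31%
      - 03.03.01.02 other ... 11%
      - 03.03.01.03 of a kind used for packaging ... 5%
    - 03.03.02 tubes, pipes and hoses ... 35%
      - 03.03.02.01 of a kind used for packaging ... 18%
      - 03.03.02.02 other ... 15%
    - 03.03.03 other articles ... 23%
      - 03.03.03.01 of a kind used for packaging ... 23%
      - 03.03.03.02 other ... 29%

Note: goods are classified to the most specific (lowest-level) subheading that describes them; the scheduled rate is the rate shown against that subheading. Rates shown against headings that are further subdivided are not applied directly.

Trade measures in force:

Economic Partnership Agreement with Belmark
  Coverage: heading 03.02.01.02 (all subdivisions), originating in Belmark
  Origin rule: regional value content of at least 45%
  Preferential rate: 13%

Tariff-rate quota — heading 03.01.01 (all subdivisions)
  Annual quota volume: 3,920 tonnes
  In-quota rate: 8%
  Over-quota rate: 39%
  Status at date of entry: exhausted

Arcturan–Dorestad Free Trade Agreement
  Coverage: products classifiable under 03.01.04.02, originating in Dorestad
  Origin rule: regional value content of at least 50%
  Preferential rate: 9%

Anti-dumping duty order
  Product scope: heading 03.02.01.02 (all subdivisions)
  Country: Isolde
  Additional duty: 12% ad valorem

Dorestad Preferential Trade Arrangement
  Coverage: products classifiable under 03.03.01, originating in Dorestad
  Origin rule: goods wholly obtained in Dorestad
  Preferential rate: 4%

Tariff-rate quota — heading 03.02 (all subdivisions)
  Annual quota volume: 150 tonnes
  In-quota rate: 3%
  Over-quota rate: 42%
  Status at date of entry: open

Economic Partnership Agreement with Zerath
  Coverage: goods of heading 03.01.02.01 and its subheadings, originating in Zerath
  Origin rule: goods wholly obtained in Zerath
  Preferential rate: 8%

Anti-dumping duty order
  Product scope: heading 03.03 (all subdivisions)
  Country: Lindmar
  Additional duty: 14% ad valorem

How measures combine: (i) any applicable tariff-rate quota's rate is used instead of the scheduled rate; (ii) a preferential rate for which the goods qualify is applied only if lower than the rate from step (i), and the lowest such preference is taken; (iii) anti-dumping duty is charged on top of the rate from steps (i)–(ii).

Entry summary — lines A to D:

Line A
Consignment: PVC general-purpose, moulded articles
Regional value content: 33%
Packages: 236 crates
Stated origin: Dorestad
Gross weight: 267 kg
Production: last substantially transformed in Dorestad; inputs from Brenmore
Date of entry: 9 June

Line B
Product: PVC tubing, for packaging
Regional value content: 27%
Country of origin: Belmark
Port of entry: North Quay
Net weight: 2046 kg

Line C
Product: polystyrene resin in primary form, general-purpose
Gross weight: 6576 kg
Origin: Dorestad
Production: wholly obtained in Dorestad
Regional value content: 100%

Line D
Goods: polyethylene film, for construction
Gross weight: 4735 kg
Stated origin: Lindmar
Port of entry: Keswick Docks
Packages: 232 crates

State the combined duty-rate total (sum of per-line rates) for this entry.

Line A: PVC → 03.01; moulded articles → 03.01.04; general-purpose → 03.01.04.02. Scheduled 37%. Dorestad agreement on 03.01.04.02: RVC < 50%; Dorestad agreement on 03.03.01: 03.01.04.02 not covered. → 37%.
Line B: PVC → 03.01; tubing → 03.01.01; for packaging → 03.01.01.01. Scheduled 5%. quota on 03.01.01 exhausted → over-quota 39%; Belmark agreement on 03.02.01.02: 03.01.01.01 not covered. → 39%.
Line C: polystyrene → 03.03; resin in primary form → 03.03.01; general-purpose → 03.03.01.02. Scheduled 11%. Dorestad agreement on 03.01.04.02: 03.03.01.02 not covered; Dorestad agreement on 03.03.01: wholly obtained → 4% available; preferential 4%. → 4%.
Line D: polyethylene → 03.02; film → 03.02.01; for construction → 03.02.01.02. Scheduled 12%. quota on 03.02 open → in-quota 3%. → 3%.
Sum: 37% + 39% + 4% + 3% = 83%.

83%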